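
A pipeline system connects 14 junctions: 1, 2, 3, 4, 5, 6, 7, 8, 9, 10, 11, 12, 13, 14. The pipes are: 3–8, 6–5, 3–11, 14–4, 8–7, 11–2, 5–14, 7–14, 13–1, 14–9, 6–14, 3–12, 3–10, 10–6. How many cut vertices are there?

3

Removing 3 increases the component count from 2 to 4, so 3 is a cut vertex.
Removing 11 increases the component count from 2 to 3, so 11 is a cut vertex.
Removing 14 increases the component count from 2 to 4, so 14 is a cut vertex.
By contrast removing 8 leaves 2 components; it is not a cut vertex. No other vertex is a cut vertex either.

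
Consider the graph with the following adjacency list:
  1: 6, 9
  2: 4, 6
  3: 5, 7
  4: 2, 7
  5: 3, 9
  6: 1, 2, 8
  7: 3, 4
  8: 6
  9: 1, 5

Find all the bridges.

6-8

The edges on the cycle 6-1-9-5-3-7-4-2-6 are not bridges since each lies on that cycle.
But removing 6-8 disconnects 6 from 8 — this is a bridge.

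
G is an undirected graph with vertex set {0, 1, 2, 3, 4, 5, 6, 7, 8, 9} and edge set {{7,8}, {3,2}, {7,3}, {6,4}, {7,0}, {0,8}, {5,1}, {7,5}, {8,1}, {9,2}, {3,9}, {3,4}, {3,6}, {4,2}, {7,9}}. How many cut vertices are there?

1

Removing 7 increases the component count from 1 to 2, so 7 is a cut vertex.
By contrast removing 3 leaves 1 component; it is not a cut vertex. No other vertex is a cut vertex either.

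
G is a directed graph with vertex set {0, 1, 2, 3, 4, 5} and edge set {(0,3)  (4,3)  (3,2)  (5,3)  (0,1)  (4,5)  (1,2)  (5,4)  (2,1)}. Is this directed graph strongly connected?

No

There is no directed path from 1 to 3, so the graph is not strongly connected.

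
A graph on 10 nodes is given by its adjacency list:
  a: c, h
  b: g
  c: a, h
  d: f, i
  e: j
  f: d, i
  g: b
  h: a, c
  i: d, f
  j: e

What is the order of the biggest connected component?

Starting from e we can reach e, j. That is one component of size 2.
Starting from b we can reach b, g. That is one component of size 2.
Starting from d we can reach d, f, i. That is one component of size 3.
Starting from a we can reach a, c, h. That is one component of size 3.
The largest has 3 vertices.

3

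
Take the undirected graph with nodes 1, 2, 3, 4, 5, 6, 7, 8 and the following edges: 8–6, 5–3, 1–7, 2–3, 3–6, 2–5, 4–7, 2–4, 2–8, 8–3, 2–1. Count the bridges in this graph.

The edges on the cycle 2-8-6-3-2 are not bridges since each lies on that cycle.
Every edge lies on some cycle, so there are no bridges.

0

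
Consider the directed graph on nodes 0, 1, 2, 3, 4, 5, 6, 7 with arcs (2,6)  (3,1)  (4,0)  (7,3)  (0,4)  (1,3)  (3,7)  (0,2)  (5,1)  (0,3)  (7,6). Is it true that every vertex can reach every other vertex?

There is no directed path from 0 to 5, so the graph is not strongly connected.

No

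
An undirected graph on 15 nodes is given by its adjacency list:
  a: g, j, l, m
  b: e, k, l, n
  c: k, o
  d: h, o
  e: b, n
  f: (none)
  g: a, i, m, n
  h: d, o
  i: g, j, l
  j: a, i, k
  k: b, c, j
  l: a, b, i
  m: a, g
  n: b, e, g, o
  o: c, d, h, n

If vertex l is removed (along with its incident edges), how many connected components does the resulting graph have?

With l gone, the remaining components are: {f}; {a, b, c, d, e, g, h, i, j, k, m, n, o}.
That is 2 components.

2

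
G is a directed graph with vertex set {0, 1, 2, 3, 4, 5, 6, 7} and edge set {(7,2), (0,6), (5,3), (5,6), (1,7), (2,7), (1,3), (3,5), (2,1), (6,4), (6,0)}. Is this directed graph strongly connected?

There is no directed path from 5 to 7, so the graph is not strongly connected.

No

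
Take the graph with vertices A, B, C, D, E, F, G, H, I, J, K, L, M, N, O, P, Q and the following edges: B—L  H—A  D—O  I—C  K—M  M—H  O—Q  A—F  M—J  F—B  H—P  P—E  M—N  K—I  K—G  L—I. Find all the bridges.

C-I, D-O, E-P, G-K, H-P, J-M, M-N, O-Q

The edges on the cycle K-M-H-A-F-B-L-I-K are not bridges since each lies on that cycle.
But removing P—H disconnects P from H; removing C—I disconnects C from I; removing Q—O disconnects Q from O; removing M—J disconnects M from J — these are bridges.
In total 8 edges are bridges.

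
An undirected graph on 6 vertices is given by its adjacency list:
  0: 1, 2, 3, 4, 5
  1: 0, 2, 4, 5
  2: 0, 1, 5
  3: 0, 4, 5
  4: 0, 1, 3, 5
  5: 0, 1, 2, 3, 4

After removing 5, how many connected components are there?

With 5 gone, the remaining components are: {0, 1, 2, 3, 4}.
That is 1 component.

1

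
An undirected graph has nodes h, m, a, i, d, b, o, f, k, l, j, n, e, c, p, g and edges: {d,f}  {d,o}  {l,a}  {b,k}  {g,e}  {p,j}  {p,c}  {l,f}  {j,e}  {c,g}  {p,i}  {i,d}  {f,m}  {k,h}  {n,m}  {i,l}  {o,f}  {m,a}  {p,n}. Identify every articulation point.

Removing k increases the component count from 2 to 3, so k is a cut vertex.
Removing p increases the component count from 2 to 3, so p is a cut vertex.
By contrast removing b leaves 2 components; it is not a cut vertex. No other vertex is a cut vertex either.

k, p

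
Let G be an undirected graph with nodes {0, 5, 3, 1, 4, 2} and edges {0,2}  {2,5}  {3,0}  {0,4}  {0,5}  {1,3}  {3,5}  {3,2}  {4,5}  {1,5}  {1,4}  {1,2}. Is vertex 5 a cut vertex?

No

Deleting 5 leaves 1 component (was 1) (its neighbors 0, 1, 2, 3, 4 remain connected to each other), so 5 is not a cut vertex.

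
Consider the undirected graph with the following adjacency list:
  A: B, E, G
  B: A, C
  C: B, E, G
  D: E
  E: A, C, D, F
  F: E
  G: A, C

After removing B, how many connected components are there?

1

With B gone, the remaining components are: {A, C, D, E, F, G}.
That is 1 component.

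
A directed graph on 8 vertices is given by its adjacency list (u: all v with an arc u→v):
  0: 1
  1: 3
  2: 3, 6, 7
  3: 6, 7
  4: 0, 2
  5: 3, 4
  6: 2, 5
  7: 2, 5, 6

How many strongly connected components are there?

1

{0, 1, 2, 3, 4, 5, 6, 7} are all mutually reachable — one SCC of size 8.
That gives 1 strongly connected component.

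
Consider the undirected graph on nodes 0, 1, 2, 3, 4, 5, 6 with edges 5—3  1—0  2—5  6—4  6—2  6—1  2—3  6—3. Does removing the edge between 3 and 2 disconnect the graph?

No

After removing 3—2, the path 3-6-2 still connects them, so the edge is not a bridge.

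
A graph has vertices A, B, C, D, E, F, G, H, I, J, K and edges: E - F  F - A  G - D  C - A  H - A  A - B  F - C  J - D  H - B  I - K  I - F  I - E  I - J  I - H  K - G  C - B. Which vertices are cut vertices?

I

Removing I increases the component count from 1 to 2, so I is a cut vertex.
By contrast removing H leaves 1 component; it is not a cut vertex. No other vertex is a cut vertex either.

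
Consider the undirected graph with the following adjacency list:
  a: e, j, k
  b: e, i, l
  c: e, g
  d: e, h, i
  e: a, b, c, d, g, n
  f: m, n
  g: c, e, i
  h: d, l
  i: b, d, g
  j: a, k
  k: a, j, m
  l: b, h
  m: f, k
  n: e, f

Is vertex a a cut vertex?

No

Deleting a leaves 1 component (was 1) (its neighbors e, j, k remain connected to each other), so a is not a cut vertex.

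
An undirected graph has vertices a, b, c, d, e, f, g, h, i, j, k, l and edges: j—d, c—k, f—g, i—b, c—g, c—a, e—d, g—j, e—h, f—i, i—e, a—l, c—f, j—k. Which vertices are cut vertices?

Removing a increases the component count from 1 to 2, so a is a cut vertex.
Removing c increases the component count from 1 to 2, so c is a cut vertex.
Removing e increases the component count from 1 to 2, so e is a cut vertex.
Likewise i is a cut vertex.
By contrast removing f leaves 1 component; it is not a cut vertex. No other vertex is a cut vertex either.

a, c, e, i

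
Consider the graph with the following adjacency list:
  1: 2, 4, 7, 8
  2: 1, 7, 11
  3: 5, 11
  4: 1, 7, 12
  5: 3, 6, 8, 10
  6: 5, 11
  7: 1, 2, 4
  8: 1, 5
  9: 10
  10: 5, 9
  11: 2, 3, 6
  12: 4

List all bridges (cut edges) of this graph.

10-5, 10-9, 12-4

The edges on the cycle 4-7-2-11-3-5-8-1-4 are not bridges since each lies on that cycle.
But removing 9-10 disconnects 9 from 10; removing 10-5 disconnects 10 from 5; removing 4-12 disconnects 4 from 12 — these are bridges.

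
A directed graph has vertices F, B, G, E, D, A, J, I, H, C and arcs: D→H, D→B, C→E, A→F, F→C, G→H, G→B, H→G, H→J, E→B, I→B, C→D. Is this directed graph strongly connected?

No

There is no directed path from A to I, so the graph is not strongly connected.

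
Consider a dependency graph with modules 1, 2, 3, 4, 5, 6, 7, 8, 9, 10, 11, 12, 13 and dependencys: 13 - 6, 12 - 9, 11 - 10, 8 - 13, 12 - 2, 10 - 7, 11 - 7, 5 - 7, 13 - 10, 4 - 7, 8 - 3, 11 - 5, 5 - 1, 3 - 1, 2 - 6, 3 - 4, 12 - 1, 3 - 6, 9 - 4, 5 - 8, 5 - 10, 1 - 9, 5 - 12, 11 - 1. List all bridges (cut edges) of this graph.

none

The edges on the cycle 11-5-8-3-4-9-1-11 are not bridges since each lies on that cycle.
Every edge lies on some cycle, so there are no bridges.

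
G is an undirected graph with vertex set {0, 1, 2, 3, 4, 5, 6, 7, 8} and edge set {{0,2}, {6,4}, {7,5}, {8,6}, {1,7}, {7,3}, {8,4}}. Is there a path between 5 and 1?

Yes

From 5 we can reach 1, 3, 5, 7, which includes 1.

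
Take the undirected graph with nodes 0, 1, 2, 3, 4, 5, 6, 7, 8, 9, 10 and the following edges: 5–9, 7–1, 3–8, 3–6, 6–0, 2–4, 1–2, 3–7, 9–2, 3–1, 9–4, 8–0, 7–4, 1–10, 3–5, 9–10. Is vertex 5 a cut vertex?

No

Deleting 5 leaves 1 component (was 1) (its neighbors 3, 9 remain connected to each other), so 5 is not a cut vertex.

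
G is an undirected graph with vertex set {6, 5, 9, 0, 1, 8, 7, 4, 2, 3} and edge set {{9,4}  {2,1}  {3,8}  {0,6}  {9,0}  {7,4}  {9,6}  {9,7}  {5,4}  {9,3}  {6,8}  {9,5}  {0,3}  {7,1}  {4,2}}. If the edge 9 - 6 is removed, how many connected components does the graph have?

1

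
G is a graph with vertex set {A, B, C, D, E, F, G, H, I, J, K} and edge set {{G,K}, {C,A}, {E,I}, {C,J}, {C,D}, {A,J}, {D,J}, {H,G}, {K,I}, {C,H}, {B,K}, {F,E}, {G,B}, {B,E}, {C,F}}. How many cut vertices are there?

1

Removing C increases the component count from 1 to 2, so C is a cut vertex.
By contrast removing E leaves 1 component; it is not a cut vertex. No other vertex is a cut vertex either.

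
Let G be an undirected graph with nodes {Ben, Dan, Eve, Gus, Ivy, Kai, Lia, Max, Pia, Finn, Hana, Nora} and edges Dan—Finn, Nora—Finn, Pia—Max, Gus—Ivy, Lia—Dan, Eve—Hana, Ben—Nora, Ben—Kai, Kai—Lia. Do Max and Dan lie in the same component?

No

The component containing Max is {Max, Pia}, and Dan is not in it.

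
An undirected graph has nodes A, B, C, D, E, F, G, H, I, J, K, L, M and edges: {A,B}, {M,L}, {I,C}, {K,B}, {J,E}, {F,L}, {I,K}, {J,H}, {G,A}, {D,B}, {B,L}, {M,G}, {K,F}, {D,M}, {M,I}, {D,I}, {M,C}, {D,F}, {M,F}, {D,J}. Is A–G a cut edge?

After removing A–G, the path A-B-D-M-G still connects them, so the edge is not a bridge.

No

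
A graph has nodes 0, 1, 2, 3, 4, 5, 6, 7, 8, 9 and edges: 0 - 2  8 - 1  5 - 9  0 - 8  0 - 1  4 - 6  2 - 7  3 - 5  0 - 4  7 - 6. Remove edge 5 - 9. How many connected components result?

Before removal there are 2 components.
5 - 9 is a bridge — removing it separates 5's side from 9's side.
After removal: 3 components.

3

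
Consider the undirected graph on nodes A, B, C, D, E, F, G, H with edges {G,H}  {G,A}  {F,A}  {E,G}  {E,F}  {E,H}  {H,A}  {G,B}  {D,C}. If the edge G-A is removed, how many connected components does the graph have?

G and A are still connected via G-H-A, so the component count stays at 2.

2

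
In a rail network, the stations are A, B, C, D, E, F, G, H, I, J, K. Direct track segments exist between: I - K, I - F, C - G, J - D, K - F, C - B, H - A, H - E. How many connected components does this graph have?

4

Starting from D we can reach D, J. That is one component of size 2.
Starting from F we can reach F, I, K. That is one component of size 3.
Starting from B we can reach B, C, G. That is one component of size 3.
Starting from A we can reach A, E, H. That is one component of size 3.
Total: 4 components.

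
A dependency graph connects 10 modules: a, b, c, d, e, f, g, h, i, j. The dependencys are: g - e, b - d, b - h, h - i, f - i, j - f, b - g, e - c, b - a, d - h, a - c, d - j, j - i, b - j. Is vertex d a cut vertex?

No

Deleting d leaves 1 component (was 1) (its neighbors b, h, j remain connected to each other), so d is not a cut vertex.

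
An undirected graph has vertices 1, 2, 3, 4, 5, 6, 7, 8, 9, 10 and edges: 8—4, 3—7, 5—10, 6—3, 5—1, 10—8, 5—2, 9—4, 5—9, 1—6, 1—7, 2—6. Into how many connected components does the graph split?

Starting from 1 we can reach 1, 2, 3, 4, 5, 6, 7, 8, 9, 10. That is one component of size 10.
Total: 1 component.

1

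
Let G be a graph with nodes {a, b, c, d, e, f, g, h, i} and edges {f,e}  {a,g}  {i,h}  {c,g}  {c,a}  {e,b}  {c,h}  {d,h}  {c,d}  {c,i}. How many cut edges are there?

The edges on the cycle c-a-g-c are not bridges since each lies on that cycle.
But removing f—e disconnects f from e; removing b—e disconnects b from e — these are bridges.
That makes 2 bridges.

2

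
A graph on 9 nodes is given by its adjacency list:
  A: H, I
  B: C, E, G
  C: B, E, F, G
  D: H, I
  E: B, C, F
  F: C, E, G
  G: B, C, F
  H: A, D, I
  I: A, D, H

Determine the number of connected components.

2

Starting from A we can reach A, D, H, I. That is one component of size 4.
Starting from B we can reach B, C, E, F, G. That is one component of size 5.
Total: 2 components.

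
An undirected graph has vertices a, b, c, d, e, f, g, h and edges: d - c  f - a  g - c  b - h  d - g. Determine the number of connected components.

e is isolated — a component by itself.
Starting from b we can reach b, h. That is one component of size 2.
Starting from a we can reach a, f. That is one component of size 2.
Starting from c we can reach c, d, g. That is one component of size 3.
Total: 4 components.

4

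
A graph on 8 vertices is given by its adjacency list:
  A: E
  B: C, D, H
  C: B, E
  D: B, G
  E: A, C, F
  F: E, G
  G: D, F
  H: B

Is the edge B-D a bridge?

After removing B-D, the path B-C-E-F-G-D still connects them, so the edge is not a bridge.

No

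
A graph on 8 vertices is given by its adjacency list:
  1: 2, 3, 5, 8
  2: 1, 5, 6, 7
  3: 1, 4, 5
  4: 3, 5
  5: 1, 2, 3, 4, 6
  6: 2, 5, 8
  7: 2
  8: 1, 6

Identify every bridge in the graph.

2-7

The edges on the cycle 5-2-1-3-4-5 are not bridges since each lies on that cycle.
But removing 7-2 disconnects 7 from 2 — this is a bridge.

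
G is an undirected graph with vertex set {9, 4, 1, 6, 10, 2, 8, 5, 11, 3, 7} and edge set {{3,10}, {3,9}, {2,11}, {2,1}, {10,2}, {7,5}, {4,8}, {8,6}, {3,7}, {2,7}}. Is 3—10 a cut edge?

No

After removing 3—10, the path 3-7-2-10 still connects them, so the edge is not a bridge.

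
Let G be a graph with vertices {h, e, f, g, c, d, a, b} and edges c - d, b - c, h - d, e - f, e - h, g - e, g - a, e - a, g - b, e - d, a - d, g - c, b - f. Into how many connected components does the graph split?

1

Starting from a we can reach a, b, c, d, e, f, g, h. That is one component of size 8.
Total: 1 component.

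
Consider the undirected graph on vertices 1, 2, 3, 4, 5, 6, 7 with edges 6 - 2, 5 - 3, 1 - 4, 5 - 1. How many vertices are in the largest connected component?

7 is isolated — a component by itself.
Starting from 2 we can reach 2, 6. That is one component of size 2.
Starting from 1 we can reach 1, 3, 4, 5. That is one component of size 4.
The largest has 4 vertices.

4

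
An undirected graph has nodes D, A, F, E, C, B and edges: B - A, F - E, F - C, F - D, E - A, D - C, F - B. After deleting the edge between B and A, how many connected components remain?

1

B and A are still connected via B-F-E-A, so the component count stays at 1.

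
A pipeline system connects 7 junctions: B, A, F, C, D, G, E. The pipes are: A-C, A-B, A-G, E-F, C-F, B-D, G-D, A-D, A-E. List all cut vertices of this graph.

A

Removing A increases the component count from 1 to 2, so A is a cut vertex.
By contrast removing G leaves 1 component; it is not a cut vertex. No other vertex is a cut vertex either.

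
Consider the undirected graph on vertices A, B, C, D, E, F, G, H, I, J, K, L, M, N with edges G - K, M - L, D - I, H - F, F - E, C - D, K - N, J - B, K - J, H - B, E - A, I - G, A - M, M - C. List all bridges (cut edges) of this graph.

The edges on the cycle H-F-E-A-M-C-D-I-G-K-J-B-H are not bridges since each lies on that cycle.
But removing M - L disconnects M from L; removing K - N disconnects K from N — these are bridges.

K-N, L-M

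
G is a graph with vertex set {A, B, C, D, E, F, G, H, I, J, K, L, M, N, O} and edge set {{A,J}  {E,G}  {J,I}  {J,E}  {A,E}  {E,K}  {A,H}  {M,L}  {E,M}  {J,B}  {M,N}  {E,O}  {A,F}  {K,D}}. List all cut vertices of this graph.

A, E, J, K, M

Removing A increases the component count from 2 to 4, so A is a cut vertex.
Removing E increases the component count from 2 to 6, so E is a cut vertex.
Removing J increases the component count from 2 to 4, so J is a cut vertex.
Likewise K, M are cut vertices.
By contrast removing B leaves 2 components; it is not a cut vertex. No other vertex is a cut vertex either.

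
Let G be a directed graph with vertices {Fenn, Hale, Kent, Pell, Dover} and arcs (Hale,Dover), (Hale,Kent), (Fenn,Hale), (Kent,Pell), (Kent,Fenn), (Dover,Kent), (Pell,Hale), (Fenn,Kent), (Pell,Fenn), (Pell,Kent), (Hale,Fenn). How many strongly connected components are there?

1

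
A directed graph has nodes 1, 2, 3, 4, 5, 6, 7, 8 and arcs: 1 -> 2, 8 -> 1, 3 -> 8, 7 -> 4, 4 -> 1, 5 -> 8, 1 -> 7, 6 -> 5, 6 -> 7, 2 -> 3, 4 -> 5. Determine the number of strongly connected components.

{1, 2, 3, 4, 5, 7, 8} are all mutually reachable — one SCC of size 7.
{6} is an SCC by itself.
That gives 2 strongly connected components.

2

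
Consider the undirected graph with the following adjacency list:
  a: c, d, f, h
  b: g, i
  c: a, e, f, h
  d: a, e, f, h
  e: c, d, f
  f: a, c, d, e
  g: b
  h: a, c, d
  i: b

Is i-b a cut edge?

Yes

Removing i-b leaves no path between i and b: the component count goes from 2 to 3. So it is a bridge.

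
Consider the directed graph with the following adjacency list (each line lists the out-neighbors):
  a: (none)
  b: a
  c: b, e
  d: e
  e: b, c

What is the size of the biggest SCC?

2

{c, e} are all mutually reachable — one SCC of size 2.
{a} is an SCC by itself.
{b} is an SCC by itself.
{d} is an SCC by itself.
The largest has 2 vertices.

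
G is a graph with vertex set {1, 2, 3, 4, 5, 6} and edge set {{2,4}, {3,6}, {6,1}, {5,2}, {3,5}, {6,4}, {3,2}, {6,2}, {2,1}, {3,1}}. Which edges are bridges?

none

The edges on the cycle 3-6-2-5-3 are not bridges since each lies on that cycle.
Every edge lies on some cycle, so there are no bridges.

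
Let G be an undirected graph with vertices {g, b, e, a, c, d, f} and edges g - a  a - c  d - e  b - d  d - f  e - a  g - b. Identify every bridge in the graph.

The edges on the cycle g-b-d-e-a-g are not bridges since each lies on that cycle.
But removing a - c disconnects a from c; removing d - f disconnects d from f — these are bridges.

a-c, d-f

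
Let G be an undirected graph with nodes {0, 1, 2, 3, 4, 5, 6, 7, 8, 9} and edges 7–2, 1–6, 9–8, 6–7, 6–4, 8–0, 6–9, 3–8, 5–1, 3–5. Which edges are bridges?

0-8, 2-7, 4-6, 6-7

The edges on the cycle 3-5-1-6-9-8-3 are not bridges since each lies on that cycle.
But removing 6–7 disconnects 6 from 7; removing 2–7 disconnects 2 from 7; removing 4–6 disconnects 4 from 6; removing 8–0 disconnects 8 from 0 — these are bridges.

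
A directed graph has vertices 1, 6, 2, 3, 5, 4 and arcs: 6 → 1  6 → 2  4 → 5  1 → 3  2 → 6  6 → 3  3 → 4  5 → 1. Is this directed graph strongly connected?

There is no directed path from 5 to 6, so the graph is not strongly connected.

No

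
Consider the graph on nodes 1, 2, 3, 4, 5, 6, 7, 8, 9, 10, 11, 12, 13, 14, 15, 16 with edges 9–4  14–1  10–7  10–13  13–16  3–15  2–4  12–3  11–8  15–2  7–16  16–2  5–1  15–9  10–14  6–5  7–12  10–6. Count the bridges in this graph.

1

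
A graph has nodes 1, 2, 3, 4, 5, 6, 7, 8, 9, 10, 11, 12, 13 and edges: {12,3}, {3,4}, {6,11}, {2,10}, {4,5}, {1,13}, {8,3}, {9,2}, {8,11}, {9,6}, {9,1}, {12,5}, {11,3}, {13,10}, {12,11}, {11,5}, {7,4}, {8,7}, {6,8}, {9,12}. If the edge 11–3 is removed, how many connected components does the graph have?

1

11 and 3 are still connected via 11-12-3, so the component count stays at 1.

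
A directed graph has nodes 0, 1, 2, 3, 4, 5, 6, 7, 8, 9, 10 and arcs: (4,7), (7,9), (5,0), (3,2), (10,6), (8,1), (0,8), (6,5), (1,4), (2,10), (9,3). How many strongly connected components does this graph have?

1

{0, 1, 2, 3, 4, 5, 6, 7, 8, 9, 10} are all mutually reachable — one SCC of size 11.
That gives 1 strongly connected component.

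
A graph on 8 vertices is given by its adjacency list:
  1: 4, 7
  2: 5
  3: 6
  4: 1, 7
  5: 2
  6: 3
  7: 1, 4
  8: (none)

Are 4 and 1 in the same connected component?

From 4 we can reach 1, 4, 7, which includes 1.

Yes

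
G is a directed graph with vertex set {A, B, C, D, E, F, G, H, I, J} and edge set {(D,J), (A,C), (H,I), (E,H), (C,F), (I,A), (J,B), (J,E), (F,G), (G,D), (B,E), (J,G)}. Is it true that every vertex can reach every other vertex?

From F we can reach every vertex (A, B, C, D, E, F, G, H, I, J), and every vertex can reach F (A, B, C, D, E, F, G, H, I, J). So the whole graph is one strongly connected component.

Yes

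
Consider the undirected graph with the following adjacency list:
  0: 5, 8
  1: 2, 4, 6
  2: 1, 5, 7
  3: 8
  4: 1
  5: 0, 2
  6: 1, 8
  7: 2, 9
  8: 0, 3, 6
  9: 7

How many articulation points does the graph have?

Removing 1 increases the component count from 1 to 2, so 1 is a cut vertex.
Removing 2 increases the component count from 1 to 2, so 2 is a cut vertex.
Removing 7 increases the component count from 1 to 2, so 7 is a cut vertex.
Likewise 8 is a cut vertex.
By contrast removing 6 leaves 1 component; it is not a cut vertex. No other vertex is a cut vertex either.

4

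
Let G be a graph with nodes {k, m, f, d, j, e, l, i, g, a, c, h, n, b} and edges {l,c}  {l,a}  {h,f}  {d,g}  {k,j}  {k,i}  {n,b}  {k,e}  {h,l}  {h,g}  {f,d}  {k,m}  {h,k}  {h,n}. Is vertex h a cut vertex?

Yes

Deleting h raises the number of components from 1 to 4, so h is a cut vertex.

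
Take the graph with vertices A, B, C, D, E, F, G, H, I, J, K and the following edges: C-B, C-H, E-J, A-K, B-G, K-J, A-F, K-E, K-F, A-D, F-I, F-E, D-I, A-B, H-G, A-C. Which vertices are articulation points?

Removing A increases the component count from 1 to 2, so A is a cut vertex.
By contrast removing G leaves 1 component; it is not a cut vertex. No other vertex is a cut vertex either.

A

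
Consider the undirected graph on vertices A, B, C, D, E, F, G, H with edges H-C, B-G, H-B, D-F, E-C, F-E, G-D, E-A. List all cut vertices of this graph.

E

Removing E increases the component count from 1 to 2, so E is a cut vertex.
By contrast removing D leaves 1 component; it is not a cut vertex. No other vertex is a cut vertex either.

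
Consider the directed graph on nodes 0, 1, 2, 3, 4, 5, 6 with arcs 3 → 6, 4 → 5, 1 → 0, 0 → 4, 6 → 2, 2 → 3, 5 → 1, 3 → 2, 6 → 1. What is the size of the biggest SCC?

{0, 1, 4, 5} are all mutually reachable — one SCC of size 4.
{2, 3, 6} are all mutually reachable — one SCC of size 3.
The largest has 4 vertices.

4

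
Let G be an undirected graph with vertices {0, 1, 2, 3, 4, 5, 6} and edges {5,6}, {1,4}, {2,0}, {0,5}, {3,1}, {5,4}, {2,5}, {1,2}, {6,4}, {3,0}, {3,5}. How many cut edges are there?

0

The edges on the cycle 5-6-4-5 are not bridges since each lies on that cycle.
Every edge lies on some cycle, so there are no bridges.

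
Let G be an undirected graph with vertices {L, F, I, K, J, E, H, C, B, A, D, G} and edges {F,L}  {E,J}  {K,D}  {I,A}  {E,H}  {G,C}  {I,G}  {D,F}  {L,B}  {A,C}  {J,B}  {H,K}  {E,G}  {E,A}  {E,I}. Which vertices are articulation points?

E

Removing E increases the component count from 1 to 2, so E is a cut vertex.
By contrast removing D leaves 1 component; it is not a cut vertex. No other vertex is a cut vertex either.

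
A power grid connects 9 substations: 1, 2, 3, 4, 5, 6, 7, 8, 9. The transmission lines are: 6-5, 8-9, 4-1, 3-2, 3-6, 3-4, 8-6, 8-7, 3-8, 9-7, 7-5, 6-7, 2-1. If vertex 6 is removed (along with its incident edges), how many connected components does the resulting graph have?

With 6 gone, the remaining components are: {1, 2, 3, 4, 5, 7, 8, 9}.
That is 1 component.

1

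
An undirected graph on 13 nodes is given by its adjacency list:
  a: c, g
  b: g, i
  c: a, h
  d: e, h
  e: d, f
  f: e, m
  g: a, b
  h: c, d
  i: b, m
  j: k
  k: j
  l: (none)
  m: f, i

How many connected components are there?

l is isolated — a component by itself.
Starting from j we can reach j, k. That is one component of size 2.
Starting from a we can reach a, b, c, d, e, f, g, h, i, m. That is one component of size 10.
Total: 3 components.

3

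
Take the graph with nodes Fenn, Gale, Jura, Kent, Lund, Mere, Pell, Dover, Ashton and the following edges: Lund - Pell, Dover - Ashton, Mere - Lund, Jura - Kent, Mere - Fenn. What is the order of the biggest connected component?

4

Gale is isolated — a component by itself.
Starting from Jura we can reach Jura, Kent. That is one component of size 2.
Starting from Dover we can reach Dover, Ashton. That is one component of size 2.
Starting from Fenn we can reach Fenn, Lund, Mere, Pell. That is one component of size 4.
The largest has 4 vertices.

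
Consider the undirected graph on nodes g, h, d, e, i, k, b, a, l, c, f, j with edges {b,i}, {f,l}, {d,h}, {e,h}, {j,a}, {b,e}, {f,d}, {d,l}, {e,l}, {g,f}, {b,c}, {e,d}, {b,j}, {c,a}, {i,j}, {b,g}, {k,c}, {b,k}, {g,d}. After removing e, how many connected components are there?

1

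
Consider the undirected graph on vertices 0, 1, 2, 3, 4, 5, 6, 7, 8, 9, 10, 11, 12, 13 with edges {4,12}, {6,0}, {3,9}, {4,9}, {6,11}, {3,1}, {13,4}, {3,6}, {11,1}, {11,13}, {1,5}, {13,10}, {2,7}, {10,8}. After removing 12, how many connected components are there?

With 12 gone, the remaining components are: {2, 7}; {0, 1, 3, 4, 5, 6, 8, 9, 10, 11, 13}.
That is 2 components.

2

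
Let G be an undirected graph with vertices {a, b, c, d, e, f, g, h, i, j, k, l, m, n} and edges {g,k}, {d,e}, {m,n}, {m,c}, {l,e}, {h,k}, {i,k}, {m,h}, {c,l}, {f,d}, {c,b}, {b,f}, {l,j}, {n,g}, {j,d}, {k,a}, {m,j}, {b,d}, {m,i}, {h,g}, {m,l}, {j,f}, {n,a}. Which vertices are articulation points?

m

Removing m increases the component count from 1 to 2, so m is a cut vertex.
By contrast removing c leaves 1 component; it is not a cut vertex. No other vertex is a cut vertex either.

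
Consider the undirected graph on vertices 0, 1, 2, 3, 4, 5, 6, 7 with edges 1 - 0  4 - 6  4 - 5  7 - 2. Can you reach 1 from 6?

No

The component containing 6 is {4, 5, 6}, and 1 is not in it.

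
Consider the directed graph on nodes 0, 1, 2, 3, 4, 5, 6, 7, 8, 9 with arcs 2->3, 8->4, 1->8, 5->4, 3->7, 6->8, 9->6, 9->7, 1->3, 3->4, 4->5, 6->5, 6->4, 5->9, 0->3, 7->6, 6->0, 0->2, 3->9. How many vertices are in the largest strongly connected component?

9

{0, 2, 3, 4, 5, 6, 7, 8, 9} are all mutually reachable — one SCC of size 9.
{1} is an SCC by itself.
The largest has 9 vertices.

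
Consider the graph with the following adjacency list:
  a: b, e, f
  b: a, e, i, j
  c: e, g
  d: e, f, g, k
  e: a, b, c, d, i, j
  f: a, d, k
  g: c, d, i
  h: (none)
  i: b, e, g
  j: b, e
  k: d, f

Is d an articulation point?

No

Deleting d leaves 2 components (was 2), so d is not a cut vertex.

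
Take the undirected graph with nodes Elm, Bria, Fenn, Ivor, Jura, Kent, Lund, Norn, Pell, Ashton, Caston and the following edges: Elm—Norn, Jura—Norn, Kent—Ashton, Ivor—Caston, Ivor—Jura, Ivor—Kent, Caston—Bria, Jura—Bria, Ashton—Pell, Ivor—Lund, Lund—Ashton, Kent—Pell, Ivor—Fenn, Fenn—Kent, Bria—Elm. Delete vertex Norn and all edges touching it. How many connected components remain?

With Norn gone, the remaining components are: {Elm, Bria, Fenn, Ivor, Jura, Kent, Lund, Pell, Ashton, Caston}.
That is 1 component.

1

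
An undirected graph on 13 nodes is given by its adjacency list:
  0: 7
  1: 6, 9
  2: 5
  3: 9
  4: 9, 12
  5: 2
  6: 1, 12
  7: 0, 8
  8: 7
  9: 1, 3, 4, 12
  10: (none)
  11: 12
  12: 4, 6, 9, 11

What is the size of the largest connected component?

7

10 is isolated — a component by itself.
Starting from 2 we can reach 2, 5. That is one component of size 2.
Starting from 0 we can reach 0, 7, 8. That is one component of size 3.
Starting from 1 we can reach 1, 3, 4, 6, 9, 11, 12. That is one component of size 7.
The largest has 7 vertices.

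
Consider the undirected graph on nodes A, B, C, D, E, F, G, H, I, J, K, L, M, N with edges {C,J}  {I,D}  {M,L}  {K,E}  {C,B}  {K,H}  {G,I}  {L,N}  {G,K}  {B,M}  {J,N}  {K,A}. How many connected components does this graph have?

3

F is isolated — a component by itself.
Starting from B we can reach B, C, J, L, M, N. That is one component of size 6.
Starting from A we can reach A, D, E, G, H, I, K. That is one component of size 7.
Total: 3 components.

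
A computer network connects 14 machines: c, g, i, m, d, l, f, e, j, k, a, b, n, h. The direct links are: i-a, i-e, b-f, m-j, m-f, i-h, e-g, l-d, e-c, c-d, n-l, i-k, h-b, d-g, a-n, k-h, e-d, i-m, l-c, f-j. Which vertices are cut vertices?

Removing i increases the component count from 1 to 2, so i is a cut vertex.
By contrast removing b leaves 1 component; it is not a cut vertex. No other vertex is a cut vertex either.

i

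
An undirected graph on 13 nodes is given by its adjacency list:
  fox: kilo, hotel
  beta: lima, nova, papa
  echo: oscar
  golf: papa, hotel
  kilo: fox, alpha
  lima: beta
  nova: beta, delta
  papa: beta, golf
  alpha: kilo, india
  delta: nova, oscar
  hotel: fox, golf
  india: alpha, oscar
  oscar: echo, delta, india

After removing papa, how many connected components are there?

With papa gone, the remaining components are: {fox, beta, echo, golf, kilo, lima, nova, alpha, delta, hotel, india, oscar}.
That is 1 component.

1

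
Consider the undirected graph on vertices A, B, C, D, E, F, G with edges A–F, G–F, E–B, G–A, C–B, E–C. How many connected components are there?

D is isolated — a component by itself.
Starting from A we can reach A, F, G. That is one component of size 3.
Starting from B we can reach B, C, E. That is one component of size 3.
Total: 3 components.

3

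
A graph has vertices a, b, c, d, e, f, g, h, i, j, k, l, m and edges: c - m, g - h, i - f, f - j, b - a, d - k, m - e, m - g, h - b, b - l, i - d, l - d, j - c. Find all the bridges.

The edges on the cycle i-f-j-c-m-g-h-b-l-d-i are not bridges since each lies on that cycle.
But removing a - b disconnects a from b; removing m - e disconnects m from e; removing d - k disconnects d from k — these are bridges.

a-b, d-k, e-m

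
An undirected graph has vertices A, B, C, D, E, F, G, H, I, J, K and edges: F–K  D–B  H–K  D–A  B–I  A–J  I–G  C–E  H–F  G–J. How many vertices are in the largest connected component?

Starting from C we can reach C, E. That is one component of size 2.
Starting from F we can reach F, H, K. That is one component of size 3.
Starting from A we can reach A, B, D, G, I, J. That is one component of size 6.
The largest has 6 vertices.

6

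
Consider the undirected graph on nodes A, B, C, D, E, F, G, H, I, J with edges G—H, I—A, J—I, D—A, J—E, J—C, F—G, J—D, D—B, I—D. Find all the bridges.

B-D, C-J, E-J, F-G, G-H

The edges on the cycle J-I-D-J are not bridges since each lies on that cycle.
But removing C—J disconnects C from J; removing J—E disconnects J from E; removing G—H disconnects G from H; removing G—F disconnects G from F — these are bridges.
In total 5 edges are bridges.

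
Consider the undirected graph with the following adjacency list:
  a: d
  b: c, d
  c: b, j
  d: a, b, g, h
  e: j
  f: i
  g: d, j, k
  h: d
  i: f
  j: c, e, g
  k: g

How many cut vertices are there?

Removing d increases the component count from 2 to 4, so d is a cut vertex.
Removing g increases the component count from 2 to 3, so g is a cut vertex.
Removing j increases the component count from 2 to 3, so j is a cut vertex.
By contrast removing i leaves 2 components; it is not a cut vertex. No other vertex is a cut vertex either.

3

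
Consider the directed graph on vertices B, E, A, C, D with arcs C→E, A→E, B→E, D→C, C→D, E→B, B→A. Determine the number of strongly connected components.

2

{A, B, E} are all mutually reachable — one SCC of size 3.
{C, D} are all mutually reachable — one SCC of size 2.
That gives 2 strongly connected components.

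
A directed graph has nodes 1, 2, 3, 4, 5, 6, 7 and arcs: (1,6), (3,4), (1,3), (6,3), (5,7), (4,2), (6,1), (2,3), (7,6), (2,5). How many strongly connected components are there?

1

{1, 2, 3, 4, 5, 6, 7} are all mutually reachable — one SCC of size 7.
That gives 1 strongly connected component.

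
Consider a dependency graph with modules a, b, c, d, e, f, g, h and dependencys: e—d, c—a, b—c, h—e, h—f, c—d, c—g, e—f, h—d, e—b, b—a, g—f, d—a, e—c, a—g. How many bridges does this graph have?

0

The edges on the cycle e-b-c-g-a-d-e are not bridges since each lies on that cycle.
Every edge lies on some cycle, so there are no bridges.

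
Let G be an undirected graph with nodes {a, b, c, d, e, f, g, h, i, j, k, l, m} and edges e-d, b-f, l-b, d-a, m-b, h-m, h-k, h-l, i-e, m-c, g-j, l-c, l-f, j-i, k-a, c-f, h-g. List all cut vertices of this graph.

Removing h increases the component count from 1 to 2, so h is a cut vertex.
By contrast removing m leaves 1 component; it is not a cut vertex. No other vertex is a cut vertex either.

h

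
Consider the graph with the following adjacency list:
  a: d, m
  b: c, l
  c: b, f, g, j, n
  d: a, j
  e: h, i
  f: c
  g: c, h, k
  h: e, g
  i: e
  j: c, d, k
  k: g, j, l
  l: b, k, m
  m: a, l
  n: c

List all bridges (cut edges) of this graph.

The edges on the cycle c-g-k-l-m-a-d-j-c are not bridges since each lies on that cycle.
But removing e-h disconnects e from h; removing n-c disconnects n from c; removing c-f disconnects c from f; removing e-i disconnects e from i — these are bridges.
In total 5 edges are bridges.

c-f, c-n, e-h, e-i, g-h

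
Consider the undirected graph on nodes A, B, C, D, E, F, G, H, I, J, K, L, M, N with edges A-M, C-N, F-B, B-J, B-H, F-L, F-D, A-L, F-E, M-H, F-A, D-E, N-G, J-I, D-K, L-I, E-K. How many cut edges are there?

The edges on the cycle F-D-K-E-F are not bridges since each lies on that cycle.
But removing N-G disconnects N from G; removing C-N disconnects C from N — these are bridges.
That makes 2 bridges.

2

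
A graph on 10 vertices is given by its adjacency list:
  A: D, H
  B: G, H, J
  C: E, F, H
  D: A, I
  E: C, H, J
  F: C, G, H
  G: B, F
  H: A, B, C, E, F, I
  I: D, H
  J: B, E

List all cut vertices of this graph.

H

Removing H increases the component count from 1 to 2, so H is a cut vertex.
By contrast removing C leaves 1 component; it is not a cut vertex. No other vertex is a cut vertex either.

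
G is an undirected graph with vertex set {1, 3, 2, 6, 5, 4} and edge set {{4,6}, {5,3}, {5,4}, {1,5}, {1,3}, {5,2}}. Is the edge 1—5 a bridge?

After removing 1—5, the path 1-3-5 still connects them, so the edge is not a bridge.

No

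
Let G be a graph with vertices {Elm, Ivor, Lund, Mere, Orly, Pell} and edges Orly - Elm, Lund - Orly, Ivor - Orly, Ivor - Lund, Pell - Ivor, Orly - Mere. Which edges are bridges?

The edges on the cycle Ivor-Lund-Orly-Ivor are not bridges since each lies on that cycle.
But removing Orly - Mere disconnects Orly from Mere; removing Orly - Elm disconnects Orly from Elm; removing Ivor - Pell disconnects Ivor from Pell — these are bridges.

Elm-Orly, Ivor-Pell, Mere-Orly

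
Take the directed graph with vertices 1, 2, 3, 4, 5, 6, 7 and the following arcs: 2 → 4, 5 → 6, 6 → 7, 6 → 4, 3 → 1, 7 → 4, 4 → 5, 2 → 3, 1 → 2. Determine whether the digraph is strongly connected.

No

There is no directed path from 7 to 3, so the graph is not strongly connected.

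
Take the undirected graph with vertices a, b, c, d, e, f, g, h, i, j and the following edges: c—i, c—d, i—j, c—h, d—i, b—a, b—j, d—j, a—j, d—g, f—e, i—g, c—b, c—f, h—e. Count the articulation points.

1

Removing c increases the component count from 1 to 2, so c is a cut vertex.
By contrast removing g leaves 1 component; it is not a cut vertex. No other vertex is a cut vertex either.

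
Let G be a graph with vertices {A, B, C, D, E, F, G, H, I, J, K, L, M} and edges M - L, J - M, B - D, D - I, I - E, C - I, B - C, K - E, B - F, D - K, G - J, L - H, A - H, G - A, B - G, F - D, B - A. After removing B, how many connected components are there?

With B gone, the remaining components are: {A, G, H, J, L, M}; {C, D, E, F, I, K}.
That is 2 components.

2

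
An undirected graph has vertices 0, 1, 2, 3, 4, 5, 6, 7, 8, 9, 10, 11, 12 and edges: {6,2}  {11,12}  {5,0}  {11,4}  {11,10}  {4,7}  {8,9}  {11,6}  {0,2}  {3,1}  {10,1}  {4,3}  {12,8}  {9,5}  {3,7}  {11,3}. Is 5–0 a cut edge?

After removing 5–0, the path 5-9-8-12-11-6-2-0 still connects them, so the edge is not a bridge.

No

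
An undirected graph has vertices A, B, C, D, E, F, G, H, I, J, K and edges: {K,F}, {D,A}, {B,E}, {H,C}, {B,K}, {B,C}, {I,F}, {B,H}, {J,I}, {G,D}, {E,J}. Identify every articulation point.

B, D

Removing B increases the component count from 2 to 3, so B is a cut vertex.
Removing D increases the component count from 2 to 3, so D is a cut vertex.
By contrast removing E leaves 2 components; it is not a cut vertex. No other vertex is a cut vertex either.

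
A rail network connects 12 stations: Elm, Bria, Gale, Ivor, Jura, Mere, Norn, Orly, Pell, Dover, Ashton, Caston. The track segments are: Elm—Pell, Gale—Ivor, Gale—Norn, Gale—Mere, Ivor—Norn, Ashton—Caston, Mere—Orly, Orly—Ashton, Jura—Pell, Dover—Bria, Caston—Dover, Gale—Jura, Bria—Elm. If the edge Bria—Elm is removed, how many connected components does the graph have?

1

Bria and Elm are still connected via Bria-Dover-Caston-Ashton-Orly-Mere-Gale-Jura-Pell-Elm, so the component count stays at 1.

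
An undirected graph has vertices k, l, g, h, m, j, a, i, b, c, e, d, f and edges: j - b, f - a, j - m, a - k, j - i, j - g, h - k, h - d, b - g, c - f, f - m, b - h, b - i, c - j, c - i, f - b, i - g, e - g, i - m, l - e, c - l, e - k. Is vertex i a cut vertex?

Deleting i leaves 1 component (was 1) (its neighbors b, c, g, j, m remain connected to each other), so i is not a cut vertex.

No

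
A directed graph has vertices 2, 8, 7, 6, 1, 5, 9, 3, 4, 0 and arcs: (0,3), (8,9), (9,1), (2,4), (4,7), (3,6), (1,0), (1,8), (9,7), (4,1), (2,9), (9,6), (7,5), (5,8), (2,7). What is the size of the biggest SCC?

5

{1, 5, 7, 8, 9} are all mutually reachable — one SCC of size 5.
{0} is an SCC by itself.
{6} is an SCC by itself.
{2} is an SCC by itself.
{3} is an SCC by itself.
(and 1 more singleton SCC)
The largest has 5 vertices.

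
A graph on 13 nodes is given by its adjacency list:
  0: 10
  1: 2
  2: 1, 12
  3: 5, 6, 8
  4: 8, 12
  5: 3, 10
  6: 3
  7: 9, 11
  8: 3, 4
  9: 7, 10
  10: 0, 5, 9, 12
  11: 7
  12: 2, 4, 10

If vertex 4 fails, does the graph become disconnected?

No

Deleting 4 leaves 1 component (was 1) (its neighbors 8, 12 remain connected to each other), so 4 is not a cut vertex.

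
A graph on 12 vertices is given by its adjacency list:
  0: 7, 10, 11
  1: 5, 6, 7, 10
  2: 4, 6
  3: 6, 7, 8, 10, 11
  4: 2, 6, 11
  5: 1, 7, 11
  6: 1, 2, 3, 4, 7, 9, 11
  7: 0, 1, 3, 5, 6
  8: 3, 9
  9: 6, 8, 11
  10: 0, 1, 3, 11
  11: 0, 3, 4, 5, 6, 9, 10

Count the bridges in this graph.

The edges on the cycle 3-6-9-8-3 are not bridges since each lies on that cycle.
Every edge lies on some cycle, so there are no bridges.

0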